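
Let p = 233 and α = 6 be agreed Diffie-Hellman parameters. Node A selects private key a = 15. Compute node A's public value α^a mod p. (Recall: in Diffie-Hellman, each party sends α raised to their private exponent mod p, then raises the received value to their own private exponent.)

45

Public value = 6^15 mod 233.
6^1 ≡ 6 (mod 233)
6^2 = (6^1)^2 ≡ 6^2 = 36 ≡ 36 (mod 233)
6^4 = (6^2)^2 ≡ 36^2 = 1296 ≡ 131 (mod 233)
6^8 = (6^4)^2 ≡ 131^2 = 17161 ≡ 152 (mod 233)
6^15 = 6^8 · 6^4 · 6^2 · 6^1 ≡ 152 · 131 · 36 · 6 ≡ 45 (mod 233).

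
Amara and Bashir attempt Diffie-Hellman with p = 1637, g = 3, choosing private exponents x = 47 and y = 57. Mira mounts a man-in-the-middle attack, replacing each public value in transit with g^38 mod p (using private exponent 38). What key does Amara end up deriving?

Amara receives Mira's public value M = 3^38 mod 1637 instead of the honest one.
3^1 ≡ 3 (mod 1637)
3^2 = (3^1)^2 ≡ 3^2 = 9 ≡ 9 (mod 1637)
3^4 = (3^2)^2 ≡ 9^2 = 81 ≡ 81 (mod 1637)
3^8 = (3^4)^2 ≡ 81^2 = 6561 ≡ 13 (mod 1637)
3^16 = (3^8)^2 ≡ 13^2 = 169 ≡ 169 (mod 1637)
3^32 = (3^16)^2 ≡ 169^2 = 28561 ≡ 732 (mod 1637)
3^38 = 3^32 · 3^4 · 3^2 ≡ 732 · 81 · 9 ≡ 1603 (mod 1637).
So M = 1603. Amara computes K = M^47 mod 1637.
1603^1 ≡ 1603 (mod 1637)
1603^2 = (1603^1)^2 ≡ 1603^2 = 2569609 ≡ 1156 (mod 1637)
1603^4 = (1603^2)^2 ≡ 1156^2 = 1336336 ≡ 544 (mod 1637)
1603^8 = (1603^4)^2 ≡ 544^2 = 295936 ≡ 1276 (mod 1637)
1603^16 = (1603^8)^2 ≡ 1276^2 = 1628176 ≡ 998 (mod 1637)
1603^32 = (1603^16)^2 ≡ 998^2 = 996004 ≡ 708 (mod 1637)
1603^47 = 1603^32 · 1603^8 · 1603^4 · 1603^2 · 1603^1 ≡ 708 · 1276 · 544 · 1156 · 1603 ≡ 788 (mod 1637).

788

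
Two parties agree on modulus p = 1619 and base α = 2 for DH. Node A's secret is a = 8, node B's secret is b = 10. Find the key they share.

1400

Node A sends A = α^a mod p = 2^8 mod 1619.
2^1 ≡ 2 (mod 1619)
2^2 = (2^1)^2 ≡ 2^2 = 4 ≡ 4 (mod 1619)
2^4 = (2^2)^2 ≡ 4^2 = 16 ≡ 16 (mod 1619)
2^8 = (2^4)^2 ≡ 16^2 = 256 ≡ 256 (mod 1619)
So A = 256. Node B then computes K = A^b mod p = 256^10 mod 1619.
256^1 ≡ 256 (mod 1619)
256^2 = (256^1)^2 ≡ 256^2 = 65536 ≡ 776 (mod 1619)
256^4 = (256^2)^2 ≡ 776^2 = 602176 ≡ 1527 (mod 1619)
256^8 = (256^4)^2 ≡ 1527^2 = 2331729 ≡ 369 (mod 1619)
256^10 = 256^8 · 256^2 ≡ 369 · 776 ≡ 1400 (mod 1619).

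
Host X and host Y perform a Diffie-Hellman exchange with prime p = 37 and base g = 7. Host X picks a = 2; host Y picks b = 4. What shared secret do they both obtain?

16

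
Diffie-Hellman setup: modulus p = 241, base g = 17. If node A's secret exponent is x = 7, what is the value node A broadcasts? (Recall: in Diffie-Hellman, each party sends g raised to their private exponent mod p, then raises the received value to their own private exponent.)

Public value = 17^7 (mod 241).
17^1 ≡ 17 (mod 241)
17^2 = (17^1)^2 ≡ 17^2 = 289 ≡ 48 (mod 241)
17^4 = (17^2)^2 ≡ 48^2 = 2304 ≡ 135 (mod 241)
17^7 = 17^4 · 17^2 · 17^1 ≡ 135 · 48 · 17 ≡ 23 (mod 241).

23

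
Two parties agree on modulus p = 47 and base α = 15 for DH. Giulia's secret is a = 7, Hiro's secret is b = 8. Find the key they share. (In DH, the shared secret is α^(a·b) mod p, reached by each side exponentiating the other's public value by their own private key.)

16

Giulia sends A = α^a mod p = 15^7 mod 47.
15^1 ≡ 15 (mod 47)
15^2 = (15^1)^2 ≡ 15^2 = 225 ≡ 37 (mod 47)
15^4 = (15^2)^2 ≡ 37^2 = 1369 ≡ 6 (mod 47)
15^7 = 15^4 · 15^2 · 15^1 ≡ 6 · 37 · 15 ≡ 40 (mod 47).
So A = 40. Hiro then computes K = A^b mod p = 40^8 mod 47.
40^1 ≡ 40 (mod 47)
40^2 = (40^1)^2 ≡ 40^2 = 1600 ≡ 2 (mod 47)
40^4 = (40^2)^2 ≡ 2^2 = 4 ≡ 4 (mod 47)
40^8 = (40^4)^2 ≡ 4^2 = 16 ≡ 16 (mod 47)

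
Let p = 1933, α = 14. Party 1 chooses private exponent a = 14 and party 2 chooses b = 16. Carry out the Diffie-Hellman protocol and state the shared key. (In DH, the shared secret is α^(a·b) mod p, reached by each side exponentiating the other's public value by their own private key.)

Party 2 sends B = α^b mod p = 14^16 mod 1933.
14^1 ≡ 14 (mod 1933)
14^2 = (14^1)^2 ≡ 14^2 = 196 ≡ 196 (mod 1933)
14^4 = (14^2)^2 ≡ 196^2 = 38416 ≡ 1689 (mod 1933)
14^8 = (14^4)^2 ≡ 1689^2 = 2852721 ≡ 1546 (mod 1933)
14^16 = (14^8)^2 ≡ 1546^2 = 2390116 ≡ 928 (mod 1933)
So B = 928. Party 1 then computes K = B^a mod p = 928^14 mod 1933.
928^1 ≡ 928 (mod 1933)
928^2 = (928^1)^2 ≡ 928^2 = 861184 ≡ 999 (mod 1933)
928^4 = (928^2)^2 ≡ 999^2 = 998001 ≡ 573 (mod 1933)
928^8 = (928^4)^2 ≡ 573^2 = 328329 ≡ 1652 (mod 1933)
928^14 = 928^8 · 928^4 · 928^2 ≡ 1652 · 573 · 999 ≡ 675 (mod 1933).

675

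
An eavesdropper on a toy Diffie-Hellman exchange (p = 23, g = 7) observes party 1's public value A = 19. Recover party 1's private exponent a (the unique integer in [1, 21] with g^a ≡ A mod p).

17

Try successive powers of 7 modulo 23:
7^1 ≡ 7
7^2 ≡ 3
7^3 ≡ 21
7^4 ≡ 9
7^5 ≡ 17
7^6 ≡ 4
7^7 ≡ 5
7^8 ≡ 12
7^9 ≡ 15
7^10 ≡ 13
7^11 ≡ 22
7^12 ≡ 16
7^13 ≡ 20
7^14 ≡ 2
7^15 ≡ 14
7^16 ≡ 6
7^17 ≡ 19
Found: a = 17.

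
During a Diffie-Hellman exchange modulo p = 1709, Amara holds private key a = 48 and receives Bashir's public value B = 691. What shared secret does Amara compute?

20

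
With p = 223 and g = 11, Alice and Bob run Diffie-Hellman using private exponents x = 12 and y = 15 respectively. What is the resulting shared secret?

Bob sends B = g^y mod p = 11^15 mod 223.
11^1 ≡ 11 (mod 223)
11^2 = (11^1)^2 ≡ 11^2 = 121 ≡ 121 (mod 223)
11^4 = (11^2)^2 ≡ 121^2 = 14641 ≡ 146 (mod 223)
11^8 = (11^4)^2 ≡ 146^2 = 21316 ≡ 131 (mod 223)
11^15 = 11^8 · 11^4 · 11^2 · 11^1 ≡ 131 · 146 · 121 · 11 ≡ 141 (mod 223).
So B = 141. Alice then computes K = B^x mod p = 141^12 mod 223.
141^1 ≡ 141 (mod 223)
141^2 = (141^1)^2 ≡ 141^2 = 19881 ≡ 34 (mod 223)
141^4 = (141^2)^2 ≡ 34^2 = 1156 ≡ 41 (mod 223)
141^8 = (141^4)^2 ≡ 41^2 = 1681 ≡ 120 (mod 223)
141^12 = 141^8 · 141^4 ≡ 120 · 41 ≡ 14 (mod 223).

14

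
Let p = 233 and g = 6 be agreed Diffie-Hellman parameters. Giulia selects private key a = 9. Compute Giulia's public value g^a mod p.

213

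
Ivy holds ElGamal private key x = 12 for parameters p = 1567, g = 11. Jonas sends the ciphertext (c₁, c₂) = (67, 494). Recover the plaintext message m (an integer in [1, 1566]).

Shared mask s = c₁^x mod p = 67^12 mod 1567.
67^1 ≡ 67 (mod 1567)
67^2 = (67^1)^2 ≡ 67^2 = 4489 ≡ 1355 (mod 1567)
67^4 = (67^2)^2 ≡ 1355^2 = 1836025 ≡ 1068 (mod 1567)
67^8 = (67^4)^2 ≡ 1068^2 = 1140624 ≡ 1415 (mod 1567)
67^12 = 67^8 · 67^4 ≡ 1415 · 1068 ≡ 632 (mod 1567).
So s = 632; s⁻¹ ≡ 181 (mod 1567).
m = c₂ · s⁻¹ mod 1567 = 494 · 181 mod 1567 = 95.

95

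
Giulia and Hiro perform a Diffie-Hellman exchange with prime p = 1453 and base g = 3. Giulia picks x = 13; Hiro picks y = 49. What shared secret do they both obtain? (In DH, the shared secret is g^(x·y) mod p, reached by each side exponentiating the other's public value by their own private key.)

Giulia sends A = g^x mod p = 3^13 mod 1453.
3^1 ≡ 3 (mod 1453)
3^2 = (3^1)^2 ≡ 3^2 = 9 ≡ 9 (mod 1453)
3^4 = (3^2)^2 ≡ 9^2 = 81 ≡ 81 (mod 1453)
3^8 = (3^4)^2 ≡ 81^2 = 6561 ≡ 749 (mod 1453)
3^13 = 3^8 · 3^4 · 3^1 ≡ 749 · 81 · 3 ≡ 382 (mod 1453).
So A = 382. Hiro then computes K = A^y mod p = 382^49 mod 1453.
382^1 ≡ 382 (mod 1453)
382^2 = (382^1)^2 ≡ 382^2 = 145924 ≡ 624 (mod 1453)
382^4 = (382^2)^2 ≡ 624^2 = 389376 ≡ 1425 (mod 1453)
382^8 = (382^4)^2 ≡ 1425^2 = 2030625 ≡ 784 (mod 1453)
382^16 = (382^8)^2 ≡ 784^2 = 614656 ≡ 37 (mod 1453)
382^32 = (382^16)^2 ≡ 37^2 = 1369 ≡ 1369 (mod 1453)
382^49 = 382^32 · 382^16 · 382^1 ≡ 1369 · 37 · 382 ≡ 1298 (mod 1453).

1298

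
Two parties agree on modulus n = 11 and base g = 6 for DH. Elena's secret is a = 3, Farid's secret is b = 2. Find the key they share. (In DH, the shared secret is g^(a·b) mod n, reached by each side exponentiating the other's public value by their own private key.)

Elena sends A = g^a mod n = 6^3 mod 11.
6^1 ≡ 6 (mod 11)
6^2 = (6^1)^2 ≡ 6^2 = 36 ≡ 3 (mod 11)
6^3 = 6^2 · 6^1 ≡ 3 · 6 ≡ 7 (mod 11).
So A = 7. Farid then computes K = A^b mod n = 7^2 mod 11.
7^1 ≡ 7 (mod 11)
7^2 = (7^1)^2 ≡ 7^2 = 49 ≡ 5 (mod 11)

5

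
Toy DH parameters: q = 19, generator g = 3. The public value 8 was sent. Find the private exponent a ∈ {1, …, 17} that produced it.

Try successive powers of 3 modulo 19:
3^1 ≡ 3
3^2 ≡ 9
3^3 ≡ 8
Found: a = 3.

3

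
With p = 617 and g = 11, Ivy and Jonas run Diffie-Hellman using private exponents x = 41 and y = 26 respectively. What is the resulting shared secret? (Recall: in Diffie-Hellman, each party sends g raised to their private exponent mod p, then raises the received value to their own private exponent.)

601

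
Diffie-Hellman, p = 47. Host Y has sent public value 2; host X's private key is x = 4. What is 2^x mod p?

16

Shared key K = 2^4 mod 47.
2^1 ≡ 2 (mod 47)
2^2 = (2^1)^2 ≡ 2^2 = 4 ≡ 4 (mod 47)
2^4 = (2^2)^2 ≡ 4^2 = 16 ≡ 16 (mod 47)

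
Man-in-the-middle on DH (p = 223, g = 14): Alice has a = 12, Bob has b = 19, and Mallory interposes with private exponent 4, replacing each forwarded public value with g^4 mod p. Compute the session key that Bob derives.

Bob receives Mallory's public value M = 14^4 mod 223 instead of the honest one.
14^1 ≡ 14 (mod 223)
14^2 = (14^1)^2 ≡ 14^2 = 196 ≡ 196 (mod 223)
14^4 = (14^2)^2 ≡ 196^2 = 38416 ≡ 60 (mod 223)
So M = 60. Bob computes K = M^19 mod 223.
60^1 ≡ 60 (mod 223)
60^2 = (60^1)^2 ≡ 60^2 = 3600 ≡ 32 (mod 223)
60^4 = (60^2)^2 ≡ 32^2 = 1024 ≡ 132 (mod 223)
60^8 = (60^4)^2 ≡ 132^2 = 17424 ≡ 30 (mod 223)
60^16 = (60^8)^2 ≡ 30^2 = 900 ≡ 8 (mod 223)
60^19 = 60^16 · 60^2 · 60^1 ≡ 8 · 32 · 60 ≡ 196 (mod 223).

196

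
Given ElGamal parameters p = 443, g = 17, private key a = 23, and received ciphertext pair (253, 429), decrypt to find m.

Shared mask s = c₁^a mod p = 253^23 mod 443.
253^1 ≡ 253 (mod 443)
253^2 = (253^1)^2 ≡ 253^2 = 64009 ≡ 217 (mod 443)
253^4 = (253^2)^2 ≡ 217^2 = 47089 ≡ 131 (mod 443)
253^8 = (253^4)^2 ≡ 131^2 = 17161 ≡ 327 (mod 443)
253^16 = (253^8)^2 ≡ 327^2 = 106929 ≡ 166 (mod 443)
253^23 = 253^16 · 253^4 · 253^2 · 253^1 ≡ 166 · 131 · 217 · 253 ≡ 120 (mod 443).
So s = 120; s⁻¹ ≡ 48 (mod 443).
m = c₂ · s⁻¹ mod 443 = 429 · 48 mod 443 = 214.

214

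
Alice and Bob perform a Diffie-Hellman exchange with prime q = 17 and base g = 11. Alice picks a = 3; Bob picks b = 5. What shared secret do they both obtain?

14

Bob sends B = g^b mod q = 11^5 mod 17.
11^1 ≡ 11 (mod 17)
11^2 = (11^1)^2 ≡ 11^2 = 121 ≡ 2 (mod 17)
11^4 = (11^2)^2 ≡ 2^2 = 4 ≡ 4 (mod 17)
11^5 = 11^4 · 11^1 ≡ 4 · 11 ≡ 10 (mod 17).
So B = 10. Alice then computes K = B^a mod q = 10^3 mod 17.
10^1 ≡ 10 (mod 17)
10^2 = (10^1)^2 ≡ 10^2 = 100 ≡ 15 (mod 17)
10^3 = 10^2 · 10^1 ≡ 15 · 10 ≡ 14 (mod 17).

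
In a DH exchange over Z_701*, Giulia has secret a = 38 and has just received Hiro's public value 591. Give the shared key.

186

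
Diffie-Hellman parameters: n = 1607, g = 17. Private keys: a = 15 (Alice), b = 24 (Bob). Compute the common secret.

89

Alice sends A = g^a mod n = 17^15 mod 1607.
17^1 ≡ 17 (mod 1607)
17^2 = (17^1)^2 ≡ 17^2 = 289 ≡ 289 (mod 1607)
17^4 = (17^2)^2 ≡ 289^2 = 83521 ≡ 1564 (mod 1607)
17^8 = (17^4)^2 ≡ 1564^2 = 2446096 ≡ 242 (mod 1607)
17^15 = 17^8 · 17^4 · 17^2 · 17^1 ≡ 242 · 1564 · 289 · 17 ≡ 420 (mod 1607).
So A = 420. Bob then computes K = A^b mod n = 420^24 mod 1607.
420^1 ≡ 420 (mod 1607)
420^2 = (420^1)^2 ≡ 420^2 = 176400 ≡ 1237 (mod 1607)
420^4 = (420^2)^2 ≡ 1237^2 = 1530169 ≡ 305 (mod 1607)
420^8 = (420^4)^2 ≡ 305^2 = 93025 ≡ 1426 (mod 1607)
420^16 = (420^8)^2 ≡ 1426^2 = 2033476 ≡ 621 (mod 1607)
420^24 = 420^16 · 420^8 ≡ 621 · 1426 ≡ 89 (mod 1607).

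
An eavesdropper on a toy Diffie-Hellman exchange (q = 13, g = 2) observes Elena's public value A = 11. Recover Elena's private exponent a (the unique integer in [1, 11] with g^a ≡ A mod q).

7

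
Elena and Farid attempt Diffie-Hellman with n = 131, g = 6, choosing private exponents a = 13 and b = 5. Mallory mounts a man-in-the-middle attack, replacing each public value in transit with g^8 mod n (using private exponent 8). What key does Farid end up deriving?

Farid receives Mallory's public value M = 6^8 mod 131 instead of the honest one.
6^1 ≡ 6 (mod 131)
6^2 = (6^1)^2 ≡ 6^2 = 36 ≡ 36 (mod 131)
6^4 = (6^2)^2 ≡ 36^2 = 1296 ≡ 117 (mod 131)
6^8 = (6^4)^2 ≡ 117^2 = 13689 ≡ 65 (mod 131)
So M = 65. Farid computes K = M^5 mod 131.
65^1 ≡ 65 (mod 131)
65^2 = (65^1)^2 ≡ 65^2 = 4225 ≡ 33 (mod 131)
65^4 = (65^2)^2 ≡ 33^2 = 1089 ≡ 41 (mod 131)
65^5 = 65^4 · 65^1 ≡ 41 · 65 ≡ 45 (mod 131).

45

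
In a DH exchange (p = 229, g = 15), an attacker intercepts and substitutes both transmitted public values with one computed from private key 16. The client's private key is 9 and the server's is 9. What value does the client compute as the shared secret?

17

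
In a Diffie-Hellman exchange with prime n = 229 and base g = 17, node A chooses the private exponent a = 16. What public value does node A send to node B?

218

Public value = 17^16 mod 229.
17^1 ≡ 17 (mod 229)
17^2 = (17^1)^2 ≡ 17^2 = 289 ≡ 60 (mod 229)
17^4 = (17^2)^2 ≡ 60^2 = 3600 ≡ 165 (mod 229)
17^8 = (17^4)^2 ≡ 165^2 = 27225 ≡ 203 (mod 229)
17^16 = (17^8)^2 ≡ 203^2 = 41209 ≡ 218 (mod 229)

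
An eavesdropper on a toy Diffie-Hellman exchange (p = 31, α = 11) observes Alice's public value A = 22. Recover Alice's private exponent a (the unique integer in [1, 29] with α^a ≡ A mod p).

19

Try successive powers of 11 modulo 31:
11^1 ≡ 11
11^2 ≡ 28
11^3 ≡ 29
11^4 ≡ 9
11^5 ≡ 6
11^6 ≡ 4
11^7 ≡ 13
11^8 ≡ 19
11^9 ≡ 23
11^10 ≡ 5
11^11 ≡ 24
11^12 ≡ 16
11^13 ≡ 21
11^14 ≡ 14
11^15 ≡ 30
11^16 ≡ 20
11^17 ≡ 3
11^18 ≡ 2
11^19 ≡ 22
Found: a = 19.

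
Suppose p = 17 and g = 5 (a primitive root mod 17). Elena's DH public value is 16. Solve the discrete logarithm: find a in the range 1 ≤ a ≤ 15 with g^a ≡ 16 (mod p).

8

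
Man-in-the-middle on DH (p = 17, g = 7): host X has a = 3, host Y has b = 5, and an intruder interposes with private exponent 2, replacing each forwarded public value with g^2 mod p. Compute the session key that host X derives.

9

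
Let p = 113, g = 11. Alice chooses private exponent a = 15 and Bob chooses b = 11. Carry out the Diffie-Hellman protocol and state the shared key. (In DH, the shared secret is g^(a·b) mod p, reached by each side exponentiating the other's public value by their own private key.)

9

Bob sends B = g^b mod p = 11^11 mod 113.
11^1 ≡ 11 (mod 113)
11^2 = (11^1)^2 ≡ 11^2 = 121 ≡ 8 (mod 113)
11^4 = (11^2)^2 ≡ 8^2 = 64 ≡ 64 (mod 113)
11^8 = (11^4)^2 ≡ 64^2 = 4096 ≡ 28 (mod 113)
11^11 = 11^8 · 11^2 · 11^1 ≡ 28 · 8 · 11 ≡ 91 (mod 113).
So B = 91. Alice then computes K = B^a mod p = 91^15 mod 113.
91^1 ≡ 91 (mod 113)
91^2 = (91^1)^2 ≡ 91^2 = 8281 ≡ 32 (mod 113)
91^4 = (91^2)^2 ≡ 32^2 = 1024 ≡ 7 (mod 113)
91^8 = (91^4)^2 ≡ 7^2 = 49 ≡ 49 (mod 113)
91^15 = 91^8 · 91^4 · 91^2 · 91^1 ≡ 49 · 7 · 32 · 91 ≡ 9 (mod 113).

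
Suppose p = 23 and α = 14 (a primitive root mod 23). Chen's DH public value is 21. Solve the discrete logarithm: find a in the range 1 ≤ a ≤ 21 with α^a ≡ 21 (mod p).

9

Try successive powers of 14 modulo 23:
14^1 ≡ 14
14^2 ≡ 12
14^3 ≡ 7
14^4 ≡ 6
14^5 ≡ 15
14^6 ≡ 3
14^7 ≡ 19
14^8 ≡ 13
14^9 ≡ 21
Found: a = 9.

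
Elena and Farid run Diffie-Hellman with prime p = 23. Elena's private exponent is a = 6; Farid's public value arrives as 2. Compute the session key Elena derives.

18

Shared key K = 2^6 mod 23.
2^1 ≡ 2 (mod 23)
2^2 = (2^1)^2 ≡ 2^2 = 4 ≡ 4 (mod 23)
2^4 = (2^2)^2 ≡ 4^2 = 16 ≡ 16 (mod 23)
2^6 = 2^4 · 2^2 ≡ 16 · 4 ≡ 18 (mod 23).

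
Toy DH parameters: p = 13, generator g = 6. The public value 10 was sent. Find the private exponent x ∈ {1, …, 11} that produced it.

Try successive powers of 6 modulo 13:
6^1 ≡ 6
6^2 ≡ 10
Found: x = 2.

2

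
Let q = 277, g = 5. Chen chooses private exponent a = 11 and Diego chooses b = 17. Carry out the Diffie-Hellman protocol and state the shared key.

56

Chen sends A = g^a mod q = 5^11 mod 277.
5^1 ≡ 5 (mod 277)
5^2 = (5^1)^2 ≡ 5^2 = 25 ≡ 25 (mod 277)
5^4 = (5^2)^2 ≡ 25^2 = 625 ≡ 71 (mod 277)
5^8 = (5^4)^2 ≡ 71^2 = 5041 ≡ 55 (mod 277)
5^11 = 5^8 · 5^2 · 5^1 ≡ 55 · 25 · 5 ≡ 227 (mod 277).
So A = 227. Diego then computes K = A^b mod q = 227^17 mod 277.
227^1 ≡ 227 (mod 277)
227^2 = (227^1)^2 ≡ 227^2 = 51529 ≡ 7 (mod 277)
227^4 = (227^2)^2 ≡ 7^2 = 49 ≡ 49 (mod 277)
227^8 = (227^4)^2 ≡ 49^2 = 2401 ≡ 185 (mod 277)
227^16 = (227^8)^2 ≡ 185^2 = 34225 ≡ 154 (mod 277)
227^17 = 227^16 · 227^1 ≡ 154 · 227 ≡ 56 (mod 277).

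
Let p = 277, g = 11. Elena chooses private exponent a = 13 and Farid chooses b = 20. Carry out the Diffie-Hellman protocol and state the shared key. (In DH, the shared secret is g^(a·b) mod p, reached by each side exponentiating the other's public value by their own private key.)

Farid sends B = g^b mod p = 11^20 mod 277.
11^1 ≡ 11 (mod 277)
11^2 = (11^1)^2 ≡ 11^2 = 121 ≡ 121 (mod 277)
11^4 = (11^2)^2 ≡ 121^2 = 14641 ≡ 237 (mod 277)
11^8 = (11^4)^2 ≡ 237^2 = 56169 ≡ 215 (mod 277)
11^16 = (11^8)^2 ≡ 215^2 = 46225 ≡ 243 (mod 277)
11^20 = 11^16 · 11^4 ≡ 243 · 237 ≡ 252 (mod 277).
So B = 252. Elena then computes K = B^a mod p = 252^13 mod 277.
252^1 ≡ 252 (mod 277)
252^2 = (252^1)^2 ≡ 252^2 = 63504 ≡ 71 (mod 277)
252^4 = (252^2)^2 ≡ 71^2 = 5041 ≡ 55 (mod 277)
252^8 = (252^4)^2 ≡ 55^2 = 3025 ≡ 255 (mod 277)
252^13 = 252^8 · 252^4 · 252^1 ≡ 255 · 55 · 252 ≡ 57 (mod 277).

57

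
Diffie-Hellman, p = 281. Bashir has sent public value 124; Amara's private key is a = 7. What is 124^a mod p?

53

Shared key K = 124^7 mod 281.
124^1 ≡ 124 (mod 281)
124^2 = (124^1)^2 ≡ 124^2 = 15376 ≡ 202 (mod 281)
124^4 = (124^2)^2 ≡ 202^2 = 40804 ≡ 59 (mod 281)
124^7 = 124^4 · 124^2 · 124^1 ≡ 59 · 202 · 124 ≡ 53 (mod 281).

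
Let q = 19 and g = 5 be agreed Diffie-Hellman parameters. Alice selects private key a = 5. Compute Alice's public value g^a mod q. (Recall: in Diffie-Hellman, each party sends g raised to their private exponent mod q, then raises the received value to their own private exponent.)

9

Public value = 5^5 mod 19.
5^1 ≡ 5 (mod 19)
5^2 = (5^1)^2 ≡ 5^2 = 25 ≡ 6 (mod 19)
5^4 = (5^2)^2 ≡ 6^2 = 36 ≡ 17 (mod 19)
5^5 = 5^4 · 5^1 ≡ 17 · 5 ≡ 9 (mod 19).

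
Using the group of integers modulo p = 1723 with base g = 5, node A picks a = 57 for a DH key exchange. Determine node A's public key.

Public value = 5^57 mod 1723.
5^1 ≡ 5 (mod 1723)
5^2 = (5^1)^2 ≡ 5^2 = 25 ≡ 25 (mod 1723)
5^4 = (5^2)^2 ≡ 25^2 = 625 ≡ 625 (mod 1723)
5^8 = (5^4)^2 ≡ 625^2 = 390625 ≡ 1227 (mod 1723)
5^16 = (5^8)^2 ≡ 1227^2 = 1505529 ≡ 1350 (mod 1723)
5^32 = (5^16)^2 ≡ 1350^2 = 1822500 ≡ 1289 (mod 1723)
5^57 = 5^32 · 5^16 · 5^8 · 5^1 ≡ 1289 · 1350 · 1227 · 5 ≡ 255 (mod 1723).

255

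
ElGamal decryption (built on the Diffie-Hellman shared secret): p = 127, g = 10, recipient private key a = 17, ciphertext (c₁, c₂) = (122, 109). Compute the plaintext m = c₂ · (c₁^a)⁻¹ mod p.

53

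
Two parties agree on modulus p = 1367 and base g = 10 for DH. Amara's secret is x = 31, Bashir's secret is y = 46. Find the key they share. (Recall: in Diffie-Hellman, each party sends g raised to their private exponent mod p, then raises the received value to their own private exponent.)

Amara sends A = g^x mod p = 10^31 mod 1367.
10^1 ≡ 10 (mod 1367)
10^2 = (10^1)^2 ≡ 10^2 = 100 ≡ 100 (mod 1367)
10^4 = (10^2)^2 ≡ 100^2 = 10000 ≡ 431 (mod 1367)
10^8 = (10^4)^2 ≡ 431^2 = 185761 ≡ 1216 (mod 1367)
10^16 = (10^8)^2 ≡ 1216^2 = 1478656 ≡ 929 (mod 1367)
10^31 = 10^16 · 10^8 · 10^4 · 10^2 · 10^1 ≡ 929 · 1216 · 431 · 100 · 10 ≡ 1140 (mod 1367).
So A = 1140. Bashir then computes K = A^y mod p = 1140^46 mod 1367.
1140^1 ≡ 1140 (mod 1367)
1140^2 = (1140^1)^2 ≡ 1140^2 = 1299600 ≡ 950 (mod 1367)
1140^4 = (1140^2)^2 ≡ 950^2 = 902500 ≡ 280 (mod 1367)
1140^8 = (1140^4)^2 ≡ 280^2 = 78400 ≡ 481 (mod 1367)
1140^16 = (1140^8)^2 ≡ 481^2 = 231361 ≡ 338 (mod 1367)
1140^32 = (1140^16)^2 ≡ 338^2 = 114244 ≡ 783 (mod 1367)
1140^46 = 1140^32 · 1140^8 · 1140^4 · 1140^2 ≡ 783 · 481 · 280 · 950 ≡ 693 (mod 1367).

693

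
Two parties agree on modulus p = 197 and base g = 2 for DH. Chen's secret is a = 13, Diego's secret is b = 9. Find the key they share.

Diego sends B = g^b mod p = 2^9 mod 197.
2^1 ≡ 2 (mod 197)
2^2 = (2^1)^2 ≡ 2^2 = 4 ≡ 4 (mod 197)
2^4 = (2^2)^2 ≡ 4^2 = 16 ≡ 16 (mod 197)
2^8 = (2^4)^2 ≡ 16^2 = 256 ≡ 59 (mod 197)
2^9 = 2^8 · 2^1 ≡ 59 · 2 ≡ 118 (mod 197).
So B = 118. Chen then computes K = B^a mod p = 118^13 mod 197.
118^1 ≡ 118 (mod 197)
118^2 = (118^1)^2 ≡ 118^2 = 13924 ≡ 134 (mod 197)
118^4 = (118^2)^2 ≡ 134^2 = 17956 ≡ 29 (mod 197)
118^8 = (118^4)^2 ≡ 29^2 = 841 ≡ 53 (mod 197)
118^13 = 118^8 · 118^4 · 118^1 ≡ 53 · 29 · 118 ≡ 126 (mod 197).

126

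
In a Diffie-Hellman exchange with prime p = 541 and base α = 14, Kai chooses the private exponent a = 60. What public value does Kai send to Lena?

214

Public value = 14^60 (mod 541).
14^1 ≡ 14 (mod 541)
14^2 = (14^1)^2 ≡ 14^2 = 196 ≡ 196 (mod 541)
14^4 = (14^2)^2 ≡ 196^2 = 38416 ≡ 5 (mod 541)
14^8 = (14^4)^2 ≡ 5^2 = 25 ≡ 25 (mod 541)
14^16 = (14^8)^2 ≡ 25^2 = 625 ≡ 84 (mod 541)
14^32 = (14^16)^2 ≡ 84^2 = 7056 ≡ 23 (mod 541)
14^60 = 14^32 · 14^16 · 14^8 · 14^4 ≡ 23 · 84 · 25 · 5 ≡ 214 (mod 541).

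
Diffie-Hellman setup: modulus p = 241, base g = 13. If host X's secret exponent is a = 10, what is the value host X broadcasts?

32

Public value = 13^{10} \pmod{241}.
13^1 ≡ 13 (mod 241)
13^2 = (13^1)^2 ≡ 13^2 = 169 ≡ 169 (mod 241)
13^4 = (13^2)^2 ≡ 169^2 = 28561 ≡ 123 (mod 241)
13^8 = (13^4)^2 ≡ 123^2 = 15129 ≡ 187 (mod 241)
13^10 = 13^8 · 13^2 ≡ 187 · 169 ≡ 32 (mod 241).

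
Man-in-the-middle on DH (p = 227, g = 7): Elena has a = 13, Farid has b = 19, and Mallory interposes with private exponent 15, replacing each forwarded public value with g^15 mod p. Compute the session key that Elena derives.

62

Elena receives Mallory's public value M = 7^15 mod 227 instead of the honest one.
7^1 ≡ 7 (mod 227)
7^2 = (7^1)^2 ≡ 7^2 = 49 ≡ 49 (mod 227)
7^4 = (7^2)^2 ≡ 49^2 = 2401 ≡ 131 (mod 227)
7^8 = (7^4)^2 ≡ 131^2 = 17161 ≡ 136 (mod 227)
7^15 = 7^8 · 7^4 · 7^2 · 7^1 ≡ 136 · 131 · 49 · 7 ≡ 48 (mod 227).
So M = 48. Elena computes K = M^13 mod 227.
48^1 ≡ 48 (mod 227)
48^2 = (48^1)^2 ≡ 48^2 = 2304 ≡ 34 (mod 227)
48^4 = (48^2)^2 ≡ 34^2 = 1156 ≡ 21 (mod 227)
48^8 = (48^4)^2 ≡ 21^2 = 441 ≡ 214 (mod 227)
48^13 = 48^8 · 48^4 · 48^1 ≡ 214 · 21 · 48 ≡ 62 (mod 227).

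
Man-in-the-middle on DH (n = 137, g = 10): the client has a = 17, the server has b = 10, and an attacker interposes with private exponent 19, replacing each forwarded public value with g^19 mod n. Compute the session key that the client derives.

41

The client receives an attacker's public value M = 10^19 mod 137 instead of the honest one.
10^1 ≡ 10 (mod 137)
10^2 = (10^1)^2 ≡ 10^2 = 100 ≡ 100 (mod 137)
10^4 = (10^2)^2 ≡ 100^2 = 10000 ≡ 136 (mod 137)
10^8 = (10^4)^2 ≡ 136^2 = 18496 ≡ 1 (mod 137)
10^16 = (10^8)^2 ≡ 1^2 = 1 ≡ 1 (mod 137)
10^19 = 10^16 · 10^2 · 10^1 ≡ 1 · 100 · 10 ≡ 41 (mod 137).
So M = 41. The client computes K = M^17 mod 137.
41^1 ≡ 41 (mod 137)
41^2 = (41^1)^2 ≡ 41^2 = 1681 ≡ 37 (mod 137)
41^4 = (41^2)^2 ≡ 37^2 = 1369 ≡ 136 (mod 137)
41^8 = (41^4)^2 ≡ 136^2 = 18496 ≡ 1 (mod 137)
41^16 = (41^8)^2 ≡ 1^2 = 1 ≡ 1 (mod 137)
41^17 = 41^16 · 41^1 ≡ 1 · 41 ≡ 41 (mod 137).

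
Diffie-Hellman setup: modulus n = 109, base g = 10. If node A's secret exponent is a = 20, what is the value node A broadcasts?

Public value = 10^20 mod 109.
10^1 ≡ 10 (mod 109)
10^2 = (10^1)^2 ≡ 10^2 = 100 ≡ 100 (mod 109)
10^4 = (10^2)^2 ≡ 100^2 = 10000 ≡ 81 (mod 109)
10^8 = (10^4)^2 ≡ 81^2 = 6561 ≡ 21 (mod 109)
10^16 = (10^8)^2 ≡ 21^2 = 441 ≡ 5 (mod 109)
10^20 = 10^16 · 10^4 ≡ 5 · 81 ≡ 78 (mod 109).

78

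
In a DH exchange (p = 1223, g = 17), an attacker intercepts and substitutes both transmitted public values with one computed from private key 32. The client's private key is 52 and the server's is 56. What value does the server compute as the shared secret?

The server receives an attacker's public value M = 17^32 mod 1223 instead of the honest one.
17^1 ≡ 17 (mod 1223)
17^2 = (17^1)^2 ≡ 17^2 = 289 ≡ 289 (mod 1223)
17^4 = (17^2)^2 ≡ 289^2 = 83521 ≡ 357 (mod 1223)
17^8 = (17^4)^2 ≡ 357^2 = 127449 ≡ 257 (mod 1223)
17^16 = (17^8)^2 ≡ 257^2 = 66049 ≡ 7 (mod 1223)
17^32 = (17^16)^2 ≡ 7^2 = 49 ≡ 49 (mod 1223)
So M = 49. The server computes K = M^56 mod 1223.
49^1 ≡ 49 (mod 1223)
49^2 = (49^1)^2 ≡ 49^2 = 2401 ≡ 1178 (mod 1223)
49^4 = (49^2)^2 ≡ 1178^2 = 1387684 ≡ 802 (mod 1223)
49^8 = (49^4)^2 ≡ 802^2 = 643204 ≡ 1129 (mod 1223)
49^16 = (49^8)^2 ≡ 1129^2 = 1274641 ≡ 275 (mod 1223)
49^32 = (49^16)^2 ≡ 275^2 = 75625 ≡ 1022 (mod 1223)
49^56 = 49^32 · 49^16 · 49^8 ≡ 1022 · 275 · 1129 ≡ 546 (mod 1223).

546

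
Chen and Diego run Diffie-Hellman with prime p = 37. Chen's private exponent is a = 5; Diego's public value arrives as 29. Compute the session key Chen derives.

Shared key K = 29^5 mod 37.
29^1 ≡ 29 (mod 37)
29^2 = (29^1)^2 ≡ 29^2 = 841 ≡ 27 (mod 37)
29^4 = (29^2)^2 ≡ 27^2 = 729 ≡ 26 (mod 37)
29^5 = 29^4 · 29^1 ≡ 26 · 29 ≡ 14 (mod 37).

14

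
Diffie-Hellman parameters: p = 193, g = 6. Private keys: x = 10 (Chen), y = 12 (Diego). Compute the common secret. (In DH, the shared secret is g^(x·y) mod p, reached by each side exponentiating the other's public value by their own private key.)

81

Chen sends A = g^x mod p = 6^10 mod 193.
6^1 ≡ 6 (mod 193)
6^2 = (6^1)^2 ≡ 6^2 = 36 ≡ 36 (mod 193)
6^4 = (6^2)^2 ≡ 36^2 = 1296 ≡ 138 (mod 193)
6^8 = (6^4)^2 ≡ 138^2 = 19044 ≡ 130 (mod 193)
6^10 = 6^8 · 6^2 ≡ 130 · 36 ≡ 48 (mod 193).
So A = 48. Diego then computes K = A^y mod p = 48^12 mod 193.
48^1 ≡ 48 (mod 193)
48^2 = (48^1)^2 ≡ 48^2 = 2304 ≡ 181 (mod 193)
48^4 = (48^2)^2 ≡ 181^2 = 32761 ≡ 144 (mod 193)
48^8 = (48^4)^2 ≡ 144^2 = 20736 ≡ 85 (mod 193)
48^12 = 48^8 · 48^4 ≡ 85 · 144 ≡ 81 (mod 193).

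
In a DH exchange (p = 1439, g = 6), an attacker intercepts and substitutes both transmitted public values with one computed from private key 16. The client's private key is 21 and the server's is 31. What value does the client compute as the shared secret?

1206

The client receives an attacker's public value M = 6^16 mod 1439 instead of the honest one.
6^1 ≡ 6 (mod 1439)
6^2 = (6^1)^2 ≡ 6^2 = 36 ≡ 36 (mod 1439)
6^4 = (6^2)^2 ≡ 36^2 = 1296 ≡ 1296 (mod 1439)
6^8 = (6^4)^2 ≡ 1296^2 = 1679616 ≡ 303 (mod 1439)
6^16 = (6^8)^2 ≡ 303^2 = 91809 ≡ 1152 (mod 1439)
So M = 1152. The client computes K = M^21 mod 1439.
1152^1 ≡ 1152 (mod 1439)
1152^2 = (1152^1)^2 ≡ 1152^2 = 1327104 ≡ 346 (mod 1439)
1152^4 = (1152^2)^2 ≡ 346^2 = 119716 ≡ 279 (mod 1439)
1152^8 = (1152^4)^2 ≡ 279^2 = 77841 ≡ 135 (mod 1439)
1152^16 = (1152^8)^2 ≡ 135^2 = 18225 ≡ 957 (mod 1439)
1152^21 = 1152^16 · 1152^4 · 1152^1 ≡ 957 · 279 · 1152 ≡ 1206 (mod 1439).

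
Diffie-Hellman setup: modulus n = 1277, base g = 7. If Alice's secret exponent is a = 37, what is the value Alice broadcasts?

469

Public value = 7^37 mod 1277.
7^1 ≡ 7 (mod 1277)
7^2 = (7^1)^2 ≡ 7^2 = 49 ≡ 49 (mod 1277)
7^4 = (7^2)^2 ≡ 49^2 = 2401 ≡ 1124 (mod 1277)
7^8 = (7^4)^2 ≡ 1124^2 = 1263376 ≡ 423 (mod 1277)
7^16 = (7^8)^2 ≡ 423^2 = 178929 ≡ 149 (mod 1277)
7^32 = (7^16)^2 ≡ 149^2 = 22201 ≡ 492 (mod 1277)
7^37 = 7^32 · 7^4 · 7^1 ≡ 492 · 1124 · 7 ≡ 469 (mod 1277).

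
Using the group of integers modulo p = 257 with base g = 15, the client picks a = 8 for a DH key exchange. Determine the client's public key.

Public value = 15^8 mod 257.
15^1 ≡ 15 (mod 257)
15^2 = (15^1)^2 ≡ 15^2 = 225 ≡ 225 (mod 257)
15^4 = (15^2)^2 ≡ 225^2 = 50625 ≡ 253 (mod 257)
15^8 = (15^4)^2 ≡ 253^2 = 64009 ≡ 16 (mod 257)

16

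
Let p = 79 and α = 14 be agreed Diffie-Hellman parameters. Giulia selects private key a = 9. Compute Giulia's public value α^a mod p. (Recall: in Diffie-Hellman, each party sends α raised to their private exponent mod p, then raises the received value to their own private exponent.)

Public value = 14^9 mod 79.
14^1 ≡ 14 (mod 79)
14^2 = (14^1)^2 ≡ 14^2 = 196 ≡ 38 (mod 79)
14^4 = (14^2)^2 ≡ 38^2 = 1444 ≡ 22 (mod 79)
14^8 = (14^4)^2 ≡ 22^2 = 484 ≡ 10 (mod 79)
14^9 = 14^8 · 14^1 ≡ 10 · 14 ≡ 61 (mod 79).

61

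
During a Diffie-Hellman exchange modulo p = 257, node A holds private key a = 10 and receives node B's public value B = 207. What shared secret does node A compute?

73

Shared key K = 207^10 mod 257.
207^1 ≡ 207 (mod 257)
207^2 = (207^1)^2 ≡ 207^2 = 42849 ≡ 187 (mod 257)
207^4 = (207^2)^2 ≡ 187^2 = 34969 ≡ 17 (mod 257)
207^8 = (207^4)^2 ≡ 17^2 = 289 ≡ 32 (mod 257)
207^10 = 207^8 · 207^2 ≡ 32 · 187 ≡ 73 (mod 257).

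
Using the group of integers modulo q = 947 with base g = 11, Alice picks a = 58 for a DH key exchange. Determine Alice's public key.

Public value = 11^58 (mod 947).
11^1 ≡ 11 (mod 947)
11^2 = (11^1)^2 ≡ 11^2 = 121 ≡ 121 (mod 947)
11^4 = (11^2)^2 ≡ 121^2 = 14641 ≡ 436 (mod 947)
11^8 = (11^4)^2 ≡ 436^2 = 190096 ≡ 696 (mod 947)
11^16 = (11^8)^2 ≡ 696^2 = 484416 ≡ 499 (mod 947)
11^32 = (11^16)^2 ≡ 499^2 = 249001 ≡ 887 (mod 947)
11^58 = 11^32 · 11^16 · 11^8 · 11^2 ≡ 887 · 499 · 696 · 121 ≡ 234 (mod 947).

234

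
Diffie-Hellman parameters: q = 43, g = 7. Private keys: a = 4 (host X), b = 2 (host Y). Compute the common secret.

6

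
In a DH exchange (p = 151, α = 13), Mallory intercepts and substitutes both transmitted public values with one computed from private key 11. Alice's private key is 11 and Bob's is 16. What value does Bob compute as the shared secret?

37

Bob receives Mallory's public value M = 13^11 mod 151 instead of the honest one.
13^1 ≡ 13 (mod 151)
13^2 = (13^1)^2 ≡ 13^2 = 169 ≡ 18 (mod 151)
13^4 = (13^2)^2 ≡ 18^2 = 324 ≡ 22 (mod 151)
13^8 = (13^4)^2 ≡ 22^2 = 484 ≡ 31 (mod 151)
13^11 = 13^8 · 13^2 · 13^1 ≡ 31 · 18 · 13 ≡ 6 (mod 151).
So M = 6. Bob computes K = M^16 mod 151.
6^1 ≡ 6 (mod 151)
6^2 = (6^1)^2 ≡ 6^2 = 36 ≡ 36 (mod 151)
6^4 = (6^2)^2 ≡ 36^2 = 1296 ≡ 88 (mod 151)
6^8 = (6^4)^2 ≡ 88^2 = 7744 ≡ 43 (mod 151)
6^16 = (6^8)^2 ≡ 43^2 = 1849 ≡ 37 (mod 151)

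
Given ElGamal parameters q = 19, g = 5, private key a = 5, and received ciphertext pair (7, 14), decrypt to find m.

3

Shared mask s = c₁^a mod q = 7^5 mod 19.
7^1 ≡ 7 (mod 19)
7^2 = (7^1)^2 ≡ 7^2 = 49 ≡ 11 (mod 19)
7^4 = (7^2)^2 ≡ 11^2 = 121 ≡ 7 (mod 19)
7^5 = 7^4 · 7^1 ≡ 7 · 7 ≡ 11 (mod 19).
So s = 11; s⁻¹ ≡ 7 (mod 19).
m = c₂ · s⁻¹ mod 19 = 14 · 7 mod 19 = 3.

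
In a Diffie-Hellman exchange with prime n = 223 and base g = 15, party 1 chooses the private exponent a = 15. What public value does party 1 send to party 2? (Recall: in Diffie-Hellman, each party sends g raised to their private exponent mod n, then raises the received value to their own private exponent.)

136

Public value = 15^15 (mod 223).
15^1 ≡ 15 (mod 223)
15^2 = (15^1)^2 ≡ 15^2 = 225 ≡ 2 (mod 223)
15^4 = (15^2)^2 ≡ 2^2 = 4 ≡ 4 (mod 223)
15^8 = (15^4)^2 ≡ 4^2 = 16 ≡ 16 (mod 223)
15^15 = 15^8 · 15^4 · 15^2 · 15^1 ≡ 16 · 4 · 2 · 15 ≡ 136 (mod 223).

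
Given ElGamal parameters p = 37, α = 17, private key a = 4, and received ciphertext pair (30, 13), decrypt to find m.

6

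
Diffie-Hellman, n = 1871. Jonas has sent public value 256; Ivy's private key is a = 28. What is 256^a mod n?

1296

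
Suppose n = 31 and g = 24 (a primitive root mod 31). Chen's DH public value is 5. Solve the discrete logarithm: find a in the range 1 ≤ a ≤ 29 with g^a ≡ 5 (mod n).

Try successive powers of 24 modulo 31:
24^1 ≡ 24
24^2 ≡ 18
24^3 ≡ 29
24^4 ≡ 14
24^5 ≡ 26
24^6 ≡ 4
24^7 ≡ 3
24^8 ≡ 10
24^9 ≡ 23
24^10 ≡ 25
24^11 ≡ 11
24^12 ≡ 16
24^13 ≡ 12
24^14 ≡ 9
24^15 ≡ 30
24^16 ≡ 7
24^17 ≡ 13
24^18 ≡ 2
24^19 ≡ 17
24^20 ≡ 5
Found: a = 20.

20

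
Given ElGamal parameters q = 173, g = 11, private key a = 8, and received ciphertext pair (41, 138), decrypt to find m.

118

Shared mask s = c₁^a mod q = 41^8 mod 173.
41^1 ≡ 41 (mod 173)
41^2 = (41^1)^2 ≡ 41^2 = 1681 ≡ 124 (mod 173)
41^4 = (41^2)^2 ≡ 124^2 = 15376 ≡ 152 (mod 173)
41^8 = (41^4)^2 ≡ 152^2 = 23104 ≡ 95 (mod 173)
So s = 95; s⁻¹ ≡ 51 (mod 173).
m = c₂ · s⁻¹ mod 173 = 138 · 51 mod 173 = 118.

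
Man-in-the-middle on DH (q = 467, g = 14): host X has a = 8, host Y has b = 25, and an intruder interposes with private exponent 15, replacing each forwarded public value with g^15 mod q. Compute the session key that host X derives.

Host X receives an intruder's public value M = 14^15 mod 467 instead of the honest one.
14^1 ≡ 14 (mod 467)
14^2 = (14^1)^2 ≡ 14^2 = 196 ≡ 196 (mod 467)
14^4 = (14^2)^2 ≡ 196^2 = 38416 ≡ 122 (mod 467)
14^8 = (14^4)^2 ≡ 122^2 = 14884 ≡ 407 (mod 467)
14^15 = 14^8 · 14^4 · 14^2 · 14^1 ≡ 407 · 122 · 196 · 14 ≡ 57 (mod 467).
So M = 57. Host X computes K = M^8 mod 467.
57^1 ≡ 57 (mod 467)
57^2 = (57^1)^2 ≡ 57^2 = 3249 ≡ 447 (mod 467)
57^4 = (57^2)^2 ≡ 447^2 = 199809 ≡ 400 (mod 467)
57^8 = (57^4)^2 ≡ 400^2 = 160000 ≡ 286 (mod 467)

286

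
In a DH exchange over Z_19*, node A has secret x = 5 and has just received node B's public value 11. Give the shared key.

7

Shared key K = 11^5 mod 19.
11^1 ≡ 11 (mod 19)
11^2 = (11^1)^2 ≡ 11^2 = 121 ≡ 7 (mod 19)
11^4 = (11^2)^2 ≡ 7^2 = 49 ≡ 11 (mod 19)
11^5 = 11^4 · 11^1 ≡ 11 · 11 ≡ 7 (mod 19).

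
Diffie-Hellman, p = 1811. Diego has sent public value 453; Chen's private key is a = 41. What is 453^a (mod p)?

1557

Shared key K = 453^41 mod 1811.
453^1 ≡ 453 (mod 1811)
453^2 = (453^1)^2 ≡ 453^2 = 205209 ≡ 566 (mod 1811)
453^4 = (453^2)^2 ≡ 566^2 = 320356 ≡ 1620 (mod 1811)
453^8 = (453^4)^2 ≡ 1620^2 = 2624400 ≡ 261 (mod 1811)
453^16 = (453^8)^2 ≡ 261^2 = 68121 ≡ 1114 (mod 1811)
453^32 = (453^16)^2 ≡ 1114^2 = 1240996 ≡ 461 (mod 1811)
453^41 = 453^32 · 453^8 · 453^1 ≡ 461 · 261 · 453 ≡ 1557 (mod 1811).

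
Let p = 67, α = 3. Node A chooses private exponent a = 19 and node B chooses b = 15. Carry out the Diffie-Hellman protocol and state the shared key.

Node A sends A = α^a mod p = 3^19 mod 67.
3^1 ≡ 3 (mod 67)
3^2 = (3^1)^2 ≡ 3^2 = 9 ≡ 9 (mod 67)
3^4 = (3^2)^2 ≡ 9^2 = 81 ≡ 14 (mod 67)
3^8 = (3^4)^2 ≡ 14^2 = 196 ≡ 62 (mod 67)
3^16 = (3^8)^2 ≡ 62^2 = 3844 ≡ 25 (mod 67)
3^19 = 3^16 · 3^2 · 3^1 ≡ 25 · 9 · 3 ≡ 5 (mod 67).
So A = 5. Node B then computes K = A^b mod p = 5^15 mod 67.
5^1 ≡ 5 (mod 67)
5^2 = (5^1)^2 ≡ 5^2 = 25 ≡ 25 (mod 67)
5^4 = (5^2)^2 ≡ 25^2 = 625 ≡ 22 (mod 67)
5^8 = (5^4)^2 ≡ 22^2 = 484 ≡ 15 (mod 67)
5^15 = 5^8 · 5^4 · 5^2 · 5^1 ≡ 15 · 22 · 25 · 5 ≡ 45 (mod 67).

45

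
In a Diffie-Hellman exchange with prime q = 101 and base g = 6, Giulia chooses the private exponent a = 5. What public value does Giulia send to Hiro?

Public value = 6^5 mod 101.
6^1 ≡ 6 (mod 101)
6^2 = (6^1)^2 ≡ 6^2 = 36 ≡ 36 (mod 101)
6^4 = (6^2)^2 ≡ 36^2 = 1296 ≡ 84 (mod 101)
6^5 = 6^4 · 6^1 ≡ 84 · 6 ≡ 100 (mod 101).

100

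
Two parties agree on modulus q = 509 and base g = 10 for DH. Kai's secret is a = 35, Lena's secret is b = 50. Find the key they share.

169

Kai sends A = g^a mod q = 10^35 mod 509.
10^1 ≡ 10 (mod 509)
10^2 = (10^1)^2 ≡ 10^2 = 100 ≡ 100 (mod 509)
10^4 = (10^2)^2 ≡ 100^2 = 10000 ≡ 329 (mod 509)
10^8 = (10^4)^2 ≡ 329^2 = 108241 ≡ 333 (mod 509)
10^16 = (10^8)^2 ≡ 333^2 = 110889 ≡ 436 (mod 509)
10^32 = (10^16)^2 ≡ 436^2 = 190096 ≡ 239 (mod 509)
10^35 = 10^32 · 10^2 · 10^1 ≡ 239 · 100 · 10 ≡ 279 (mod 509).
So A = 279. Lena then computes K = A^b mod q = 279^50 mod 509.
279^1 ≡ 279 (mod 509)
279^2 = (279^1)^2 ≡ 279^2 = 77841 ≡ 473 (mod 509)
279^4 = (279^2)^2 ≡ 473^2 = 223729 ≡ 278 (mod 509)
279^8 = (279^4)^2 ≡ 278^2 = 77284 ≡ 425 (mod 509)
279^16 = (279^8)^2 ≡ 425^2 = 180625 ≡ 439 (mod 509)
279^32 = (279^16)^2 ≡ 439^2 = 192721 ≡ 319 (mod 509)
279^50 = 279^32 · 279^16 · 279^2 ≡ 319 · 439 · 473 ≡ 169 (mod 509).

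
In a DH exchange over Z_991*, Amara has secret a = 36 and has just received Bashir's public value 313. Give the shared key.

Shared key K = 313^36 mod 991.
313^1 ≡ 313 (mod 991)
313^2 = (313^1)^2 ≡ 313^2 = 97969 ≡ 851 (mod 991)
313^4 = (313^2)^2 ≡ 851^2 = 724201 ≡ 771 (mod 991)
313^8 = (313^4)^2 ≡ 771^2 = 594441 ≡ 832 (mod 991)
313^16 = (313^8)^2 ≡ 832^2 = 692224 ≡ 506 (mod 991)
313^32 = (313^16)^2 ≡ 506^2 = 256036 ≡ 358 (mod 991)
313^36 = 313^32 · 313^4 ≡ 358 · 771 ≡ 520 (mod 991).

520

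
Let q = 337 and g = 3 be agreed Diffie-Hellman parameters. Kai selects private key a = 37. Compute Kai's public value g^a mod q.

Public value = 3^37 mod 337.
3^1 ≡ 3 (mod 337)
3^2 = (3^1)^2 ≡ 3^2 = 9 ≡ 9 (mod 337)
3^4 = (3^2)^2 ≡ 9^2 = 81 ≡ 81 (mod 337)
3^8 = (3^4)^2 ≡ 81^2 = 6561 ≡ 158 (mod 337)
3^16 = (3^8)^2 ≡ 158^2 = 24964 ≡ 26 (mod 337)
3^32 = (3^16)^2 ≡ 26^2 = 676 ≡ 2 (mod 337)
3^37 = 3^32 · 3^4 · 3^1 ≡ 2 · 81 · 3 ≡ 149 (mod 337).

149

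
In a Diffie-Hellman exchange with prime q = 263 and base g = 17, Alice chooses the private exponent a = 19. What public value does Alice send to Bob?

208

Public value = 17^19 (mod 263).
17^1 ≡ 17 (mod 263)
17^2 = (17^1)^2 ≡ 17^2 = 289 ≡ 26 (mod 263)
17^4 = (17^2)^2 ≡ 26^2 = 676 ≡ 150 (mod 263)
17^8 = (17^4)^2 ≡ 150^2 = 22500 ≡ 145 (mod 263)
17^16 = (17^8)^2 ≡ 145^2 = 21025 ≡ 248 (mod 263)
17^19 = 17^16 · 17^2 · 17^1 ≡ 248 · 26 · 17 ≡ 208 (mod 263).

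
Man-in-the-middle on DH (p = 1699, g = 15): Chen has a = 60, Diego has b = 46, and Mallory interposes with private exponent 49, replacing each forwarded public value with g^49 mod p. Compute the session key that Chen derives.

1414

Chen receives Mallory's public value M = 15^49 mod 1699 instead of the honest one.
15^1 ≡ 15 (mod 1699)
15^2 = (15^1)^2 ≡ 15^2 = 225 ≡ 225 (mod 1699)
15^4 = (15^2)^2 ≡ 225^2 = 50625 ≡ 1354 (mod 1699)
15^8 = (15^4)^2 ≡ 1354^2 = 1833316 ≡ 95 (mod 1699)
15^16 = (15^8)^2 ≡ 95^2 = 9025 ≡ 530 (mod 1699)
15^32 = (15^16)^2 ≡ 530^2 = 280900 ≡ 565 (mod 1699)
15^49 = 15^32 · 15^16 · 15^1 ≡ 565 · 530 · 15 ≡ 1293 (mod 1699).
So M = 1293. Chen computes K = M^60 mod 1699.
1293^1 ≡ 1293 (mod 1699)
1293^2 = (1293^1)^2 ≡ 1293^2 = 1671849 ≡ 33 (mod 1699)
1293^4 = (1293^2)^2 ≡ 33^2 = 1089 ≡ 1089 (mod 1699)
1293^8 = (1293^4)^2 ≡ 1089^2 = 1185921 ≡ 19 (mod 1699)
1293^16 = (1293^8)^2 ≡ 19^2 = 361 ≡ 361 (mod 1699)
1293^32 = (1293^16)^2 ≡ 361^2 = 130321 ≡ 1197 (mod 1699)
1293^60 = 1293^32 · 1293^16 · 1293^8 · 1293^4 ≡ 1197 · 361 · 19 · 1089 ≡ 1414 (mod 1699).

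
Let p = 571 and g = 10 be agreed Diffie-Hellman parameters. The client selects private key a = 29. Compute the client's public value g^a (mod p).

541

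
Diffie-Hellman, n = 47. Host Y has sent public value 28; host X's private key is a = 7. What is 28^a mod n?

Shared key K = 28^7 mod 47.
28^1 ≡ 28 (mod 47)
28^2 = (28^1)^2 ≡ 28^2 = 784 ≡ 32 (mod 47)
28^4 = (28^2)^2 ≡ 32^2 = 1024 ≡ 37 (mod 47)
28^7 = 28^4 · 28^2 · 28^1 ≡ 37 · 32 · 28 ≡ 17 (mod 47).

17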